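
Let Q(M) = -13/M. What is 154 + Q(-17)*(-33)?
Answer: 2189/17 ≈ 128.76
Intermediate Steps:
154 + Q(-17)*(-33) = 154 - 13/(-17)*(-33) = 154 - 13*(-1/17)*(-33) = 154 + (13/17)*(-33) = 154 - 429/17 = 2189/17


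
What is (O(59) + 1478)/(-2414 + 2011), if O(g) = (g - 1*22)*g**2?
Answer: -130275/403 ≈ -323.26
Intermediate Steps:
O(g) = g**2*(-22 + g) (O(g) = (g - 22)*g**2 = (-22 + g)*g**2 = g**2*(-22 + g))
(O(59) + 1478)/(-2414 + 2011) = (59**2*(-22 + 59) + 1478)/(-2414 + 2011) = (3481*37 + 1478)/(-403) = (128797 + 1478)*(-1/403) = 130275*(-1/403) = -130275/403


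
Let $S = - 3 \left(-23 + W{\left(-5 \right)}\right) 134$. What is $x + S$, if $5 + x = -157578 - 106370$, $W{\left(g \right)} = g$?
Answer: $-252697$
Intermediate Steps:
$x = -263953$ ($x = -5 - 263948 = -263953$)
$S = 11256$ ($S = - 3 \left(-23 - 5\right) 134 = \left(-3\right) \left(-28\right) 134 = 84 \cdot 134 = 11256$)
$x + S = -263953 + 11256 = -252697$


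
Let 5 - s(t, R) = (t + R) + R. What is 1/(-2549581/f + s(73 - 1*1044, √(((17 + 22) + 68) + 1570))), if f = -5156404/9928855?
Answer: 130557327231959067836/641074685358558366686946553 + 53177004422432*√1677/641074685358558366686946553 ≈ 2.0366e-7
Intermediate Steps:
f = -5156404/9928855 (f = -5156404*1/9928855 = -5156404/9928855 ≈ -0.51933)
s(t, R) = 5 - t - 2*R (s(t, R) = 5 - ((t + R) + R) = 5 - ((R + t) + R) = 5 - (t + 2*R) = 5 + (-t - 2*R) = 5 - t - 2*R)
1/(-2549581/f + s(73 - 1*1044, √(((17 + 22) + 68) + 1570))) = 1/(-2549581/(-5156404/9928855) + (5 - (73 - 1*1044) - 2*√(((17 + 22) + 68) + 1570))) = 1/(-2549581*(-9928855/5156404) + (5 - (73 - 1044) - 2*√((39 + 68) + 1570))) = 1/(25314420059755/5156404 + (5 - 1*(-971) - 2*√(107 + 1570))) = 1/(25314420059755/5156404 + (5 + 971 - 2*√1677)) = 1/(25314420059755/5156404 + (976 - 2*√1677)) = 1/(25319452710059/5156404 - 2*√1677)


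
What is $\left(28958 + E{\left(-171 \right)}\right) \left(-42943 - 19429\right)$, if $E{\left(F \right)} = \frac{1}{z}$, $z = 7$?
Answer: $- \frac{12643241004}{7} \approx -1.8062 \cdot 10^{9}$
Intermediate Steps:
$E{\left(F \right)} = \frac{1}{7}$
$\left(28958 + E{\left(-171 \right)}\right) \left(-42943 - 19429\right) = \left(28958 + \frac{1}{7}\right) \left(-42943 - 19429\right) = \frac{202707}{7} \left(-62372\right) = - \frac{12643241004}{7}$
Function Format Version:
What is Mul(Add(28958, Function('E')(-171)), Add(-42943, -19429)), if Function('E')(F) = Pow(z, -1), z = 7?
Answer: Rational(-12643241004, 7) ≈ -1.8062e+9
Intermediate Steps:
Function('E')(F) = Rational(1, 7) (Function('E')(F) = Pow(7, -1) = Rational(1, 7))
Mul(Add(28958, Function('E')(-171)), Add(-42943, -19429)) = Mul(Add(28958, Rational(1, 7)), Add(-42943, -19429)) = Mul(Rational(202707, 7), -62372) = Rational(-12643241004, 7)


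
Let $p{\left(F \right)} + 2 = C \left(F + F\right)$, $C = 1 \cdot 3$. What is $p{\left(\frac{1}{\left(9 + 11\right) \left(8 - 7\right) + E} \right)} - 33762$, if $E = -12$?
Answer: $- \frac{135053}{4} \approx -33763.0$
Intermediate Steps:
$C = 3$
$p{\left(F \right)} = -2 + 6 F$ ($p{\left(F \right)} = -2 + 3 \left(F + F\right) = -2 + 3 \cdot 2 F = -2 + 6 F$)
$p{\left(\frac{1}{\left(9 + 11\right) \left(8 - 7\right) + E} \right)} - 33762 = \left(-2 + \frac{6}{\left(9 + 11\right) \left(8 - 7\right) - 12}\right) - 33762 = \left(-2 + \frac{6}{20 \cdot 1 - 12}\right) - 33762 = \left(-2 + \frac{6}{20 - 12}\right) - 33762 = \left(-2 + \frac{6}{8}\right) - 33762 = \left(-2 + 6 \cdot \frac{1}{8}\right) - 33762 = \left(-2 + \frac{3}{4}\right) - 33762 = - \frac{5}{4} - 33762 = - \frac{135053}{4}$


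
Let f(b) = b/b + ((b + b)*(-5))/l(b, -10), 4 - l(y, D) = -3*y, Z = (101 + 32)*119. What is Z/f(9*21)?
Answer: -9037217/1319 ≈ -6851.6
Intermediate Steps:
Z = 15827 (Z = 133*119 = 15827)
l(y, D) = 4 + 3*y (l(y, D) = 4 - (-3)*y = 4 + 3*y)
f(b) = 1 - 10*b/(4 + 3*b) (f(b) = b/b + ((b + b)*(-5))/(4 + 3*b) = 1 + ((2*b)*(-5))/(4 + 3*b) = 1 + (-10*b)/(4 + 3*b) = 1 - 10*b/(4 + 3*b))
Z/f(9*21) = 15827/(((4 - 63*21)/(4 + 3*(9*21)))) = 15827/(((4 - 7*189)/(4 + 3*189))) = 15827/(((4 - 1323)/(4 + 567))) = 15827/((-1319/571)) = 15827/(((1/571)*(-1319))) = 15827/(-1319/571) = 15827*(-571/1319) = -9037217/1319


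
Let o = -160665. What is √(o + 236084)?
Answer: √75419 ≈ 274.63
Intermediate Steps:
√(o + 236084) = √(-160665 + 236084) = √75419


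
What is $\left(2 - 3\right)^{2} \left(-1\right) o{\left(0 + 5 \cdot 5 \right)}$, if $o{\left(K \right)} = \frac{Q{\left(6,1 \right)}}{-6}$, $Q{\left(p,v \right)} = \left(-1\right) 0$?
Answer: $0$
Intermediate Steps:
$Q{\left(p,v \right)} = 0$
$o{\left(K \right)} = 0$ ($o{\left(K \right)} = \frac{0}{-6} = 0 \left(- \frac{1}{6}\right) = 0$)
$\left(2 - 3\right)^{2} \left(-1\right) o{\left(0 + 5 \cdot 5 \right)} = \left(2 - 3\right)^{2} \left(-1\right) 0 = \left(-1\right)^{2} \left(-1\right) 0 = 1 \left(-1\right) 0 = \left(-1\right) 0 = 0$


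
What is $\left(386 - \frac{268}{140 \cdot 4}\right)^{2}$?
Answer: $\frac{2913084729}{19600} \approx 1.4863 \cdot 10^{5}$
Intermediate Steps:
$\left(386 - \frac{268}{140 \cdot 4}\right)^{2} = \left(386 - \frac{268}{560}\right)^{2} = \left(386 - \frac{67}{140}\right)^{2} = \left(\frac{53973}{140}\right)^{2} = \frac{2913084729}{19600}$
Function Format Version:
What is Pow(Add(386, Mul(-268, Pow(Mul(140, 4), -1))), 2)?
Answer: Rational(2913084729, 19600) ≈ 1.4863e+5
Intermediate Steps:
Pow(Add(386, Mul(-268, Pow(Mul(140, 4), -1))), 2) = Pow(Add(386, Mul(-268, Pow(560, -1))), 2) = Pow(Add(386, Mul(-268, Rational(1, 560))), 2) = Pow(Add(386, Rational(-67, 140)), 2) = Pow(Rational(53973, 140), 2) = Rational(2913084729, 19600)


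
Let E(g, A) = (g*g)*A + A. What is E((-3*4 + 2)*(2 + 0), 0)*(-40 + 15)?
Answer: 0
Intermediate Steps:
E(g, A) = A + A*g² (E(g, A) = g²*A + A = A*g² + A = A + A*g²)
E((-3*4 + 2)*(2 + 0), 0)*(-40 + 15) = (0*(1 + ((-3*4 + 2)*(2 + 0))²))*(-40 + 15) = (0*(1 + ((-12 + 2)*2)²))*(-25) = (0*(1 + (-10*2)²))*(-25) = (0*(1 + (-20)²))*(-25) = (0*(1 + 400))*(-25) = (0*401)*(-25) = 0*(-25) = 0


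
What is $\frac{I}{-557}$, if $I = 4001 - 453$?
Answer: $- \frac{3548}{557} \approx -6.3698$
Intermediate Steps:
$I = 3548$
$\frac{I}{-557} = \frac{1}{-557} \cdot 3548 = \left(- \frac{1}{557}\right) 3548 = - \frac{3548}{557}$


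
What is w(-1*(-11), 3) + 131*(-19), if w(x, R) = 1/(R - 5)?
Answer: -4979/2 ≈ -2489.5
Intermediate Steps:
w(x, R) = 1/(-5 + R)
w(-1*(-11), 3) + 131*(-19) = 1/(-5 + 3) + 131*(-19) = 1/(-2) - 2489 = -1/2 - 2489 = -4979/2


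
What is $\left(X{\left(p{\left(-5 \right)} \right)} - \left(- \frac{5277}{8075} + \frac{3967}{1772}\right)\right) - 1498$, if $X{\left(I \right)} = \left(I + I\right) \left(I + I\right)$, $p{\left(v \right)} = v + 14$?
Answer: $- \frac{16821331281}{14308900} \approx -1175.6$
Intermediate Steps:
$p{\left(v \right)} = 14 + v$
$X{\left(I \right)} = 4 I^{2}$ ($X{\left(I \right)} = 2 I 2 I = 4 I^{2}$)
$\left(X{\left(p{\left(-5 \right)} \right)} - \left(- \frac{5277}{8075} + \frac{3967}{1772}\right)\right) - 1498 = \left(4 \left(14 - 5\right)^{2} - \left(- \frac{5277}{8075} + \frac{3967}{1772}\right)\right) - 1498 = \left(4 \cdot 9^{2} - \frac{22682681}{14308900}\right) - 1498 = \left(4 \cdot 81 + \left(- \frac{3967}{1772} + \frac{5277}{8075}\right)\right) - 1498 = \left(324 - \frac{22682681}{14308900}\right) - 1498 = \frac{4613400919}{14308900} - 1498 = - \frac{16821331281}{14308900}$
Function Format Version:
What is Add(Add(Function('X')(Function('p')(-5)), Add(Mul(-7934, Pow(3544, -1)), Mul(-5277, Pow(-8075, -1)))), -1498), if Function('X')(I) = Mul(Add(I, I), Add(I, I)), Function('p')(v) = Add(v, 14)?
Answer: Rational(-16821331281, 14308900) ≈ -1175.6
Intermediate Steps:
Function('p')(v) = Add(14, v)
Function('X')(I) = Mul(4, Pow(I, 2)) (Function('X')(I) = Mul(Mul(2, I), Mul(2, I)) = Mul(4, Pow(I, 2)))
Add(Add(Function('X')(Function('p')(-5)), Add(Mul(-7934, Pow(3544, -1)), Mul(-5277, Pow(-8075, -1)))), -1498) = Add(Add(Mul(4, Pow(Add(14, -5), 2)), Add(Mul(-7934, Pow(3544, -1)), Mul(-5277, Pow(-8075, -1)))), -1498) = Add(Add(Mul(4, Pow(9, 2)), Add(Mul(-7934, Rational(1, 3544)), Mul(-5277, Rational(-1, 8075)))), -1498) = Add(Add(Mul(4, 81), Add(Rational(-3967, 1772), Rational(5277, 8075))), -1498) = Add(Add(324, Rational(-22682681, 14308900)), -1498) = Add(Rational(4613400919, 14308900), -1498) = Rational(-16821331281, 14308900)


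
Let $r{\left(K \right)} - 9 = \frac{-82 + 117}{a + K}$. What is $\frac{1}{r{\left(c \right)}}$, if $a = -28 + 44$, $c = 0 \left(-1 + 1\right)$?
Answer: $\frac{16}{179} \approx 0.089386$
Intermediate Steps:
$c = 0$ ($c = 0 \cdot 0 = 0$)
$a = 16$
$r{\left(K \right)} = 9 + \frac{35}{16 + K}$ ($r{\left(K \right)} = 9 + \frac{-82 + 117}{16 + K} = 9 + \frac{35}{16 + K}$)
$\frac{1}{r{\left(c \right)}} = \frac{1}{\frac{1}{16 + 0} \left(179 + 9 \cdot 0\right)} = \frac{1}{\frac{1}{16} \left(179 + 0\right)} = \frac{1}{\frac{1}{16} \cdot 179} = \frac{1}{\frac{179}{16}} = \frac{16}{179}$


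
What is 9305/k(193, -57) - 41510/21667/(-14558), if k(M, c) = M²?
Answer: 1468302738360/5874692250157 ≈ 0.24994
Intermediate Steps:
9305/k(193, -57) - 41510/21667/(-14558) = 9305/(193²) - 41510/21667/(-14558) = 9305/37249 - 41510*1/21667*(-1/14558) = 9305*(1/37249) - 41510/21667*(-1/14558) = 9305/37249 + 20755/157714093 = 1468302738360/5874692250157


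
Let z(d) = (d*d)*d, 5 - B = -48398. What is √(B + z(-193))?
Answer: 3*I*√793406 ≈ 2672.2*I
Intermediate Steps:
B = 48403 (B = 5 - 1*(-48398) = 5 + 48398 = 48403)
z(d) = d³ (z(d) = d²*d = d³)
√(B + z(-193)) = √(48403 + (-193)³) = √(48403 - 7189057) = √(-7140654) = 3*I*√793406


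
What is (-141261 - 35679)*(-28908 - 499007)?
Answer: 93409280100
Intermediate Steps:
(-141261 - 35679)*(-28908 - 499007) = -176940*(-527915) = 93409280100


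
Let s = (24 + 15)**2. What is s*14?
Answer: 21294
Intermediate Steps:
s = 1521 (s = 39**2 = 1521)
s*14 = 1521*14 = 21294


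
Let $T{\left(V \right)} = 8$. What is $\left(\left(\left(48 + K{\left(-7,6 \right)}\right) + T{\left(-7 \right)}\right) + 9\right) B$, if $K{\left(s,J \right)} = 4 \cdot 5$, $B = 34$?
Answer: $2890$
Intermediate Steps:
$K{\left(s,J \right)} = 20$
$\left(\left(\left(48 + K{\left(-7,6 \right)}\right) + T{\left(-7 \right)}\right) + 9\right) B = \left(\left(\left(48 + 20\right) + 8\right) + 9\right) 34 = \left(\left(68 + 8\right) + 9\right) 34 = \left(76 + 9\right) 34 = 85 \cdot 34 = 2890$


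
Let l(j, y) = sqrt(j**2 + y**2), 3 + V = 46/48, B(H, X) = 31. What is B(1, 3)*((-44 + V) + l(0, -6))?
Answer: -29791/24 ≈ -1241.3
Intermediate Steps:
V = -49/24 (V = -3 + 46/48 = -3 + 46*(1/48) = -3 + 23/24 = -49/24 ≈ -2.0417)
B(1, 3)*((-44 + V) + l(0, -6)) = 31*((-44 - 49/24) + sqrt(0**2 + (-6)**2)) = 31*(-1105/24 + sqrt(0 + 36)) = 31*(-1105/24 + sqrt(36)) = 31*(-1105/24 + 6) = 31*(-961/24) = -29791/24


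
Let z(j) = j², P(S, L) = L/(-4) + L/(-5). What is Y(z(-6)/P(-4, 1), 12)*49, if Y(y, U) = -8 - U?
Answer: -980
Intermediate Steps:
P(S, L) = -9*L/20 (P(S, L) = L*(-¼) + L*(-⅕) = -L/4 - L/5 = -9*L/20)
Y(z(-6)/P(-4, 1), 12)*49 = (-8 - 1*12)*49 = (-8 - 12)*49 = -20*49 = -980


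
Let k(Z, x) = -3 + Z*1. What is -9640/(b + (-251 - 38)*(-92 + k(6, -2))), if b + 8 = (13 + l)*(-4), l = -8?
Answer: -9640/25693 ≈ -0.37520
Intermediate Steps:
k(Z, x) = -3 + Z
b = -28 (b = -8 + (13 - 8)*(-4) = -8 + 5*(-4) = -8 - 20 = -28)
-9640/(b + (-251 - 38)*(-92 + k(6, -2))) = -9640/(-28 + (-251 - 38)*(-92 + (-3 + 6))) = -9640/(-28 - 289*(-92 + 3)) = -9640/(-28 - 289*(-89)) = -9640/(-28 + 25721) = -9640/25693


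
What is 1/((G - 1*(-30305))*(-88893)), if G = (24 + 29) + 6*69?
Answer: -1/2735415396 ≈ -3.6558e-10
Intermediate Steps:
G = 467 (G = 53 + 414 = 467)
1/((G - 1*(-30305))*(-88893)) = 1/((467 - 1*(-30305))*(-88893)) = -1/88893/(467 + 30305) = -1/88893/30772 = (1/30772)*(-1/88893) = -1/2735415396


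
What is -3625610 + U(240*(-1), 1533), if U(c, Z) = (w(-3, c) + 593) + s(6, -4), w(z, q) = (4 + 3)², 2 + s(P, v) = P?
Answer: -3624964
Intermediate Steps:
s(P, v) = -2 + P
w(z, q) = 49 (w(z, q) = 7² = 49)
U(c, Z) = 646 (U(c, Z) = (49 + 593) + (-2 + 6) = 642 + 4 = 646)
-3625610 + U(240*(-1), 1533) = -3625610 + 646 = -3624964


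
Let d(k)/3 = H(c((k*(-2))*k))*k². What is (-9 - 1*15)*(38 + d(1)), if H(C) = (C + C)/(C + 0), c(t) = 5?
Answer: -1056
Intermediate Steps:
H(C) = 2 (H(C) = (2*C)/C = 2)
d(k) = 6*k² (d(k) = 3*(2*k²) = 6*k²)
(-9 - 1*15)*(38 + d(1)) = (-9 - 1*15)*(38 + 6*1²) = (-9 - 15)*(38 + 6*1) = -24*(38 + 6) = -24*44 = -1056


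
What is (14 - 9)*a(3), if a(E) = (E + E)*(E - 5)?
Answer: -60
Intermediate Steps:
a(E) = 2*E*(-5 + E) (a(E) = (2*E)*(-5 + E) = 2*E*(-5 + E))
(14 - 9)*a(3) = (14 - 9)*(2*3*(-5 + 3)) = 5*(2*3*(-2)) = 5*(-12) = -60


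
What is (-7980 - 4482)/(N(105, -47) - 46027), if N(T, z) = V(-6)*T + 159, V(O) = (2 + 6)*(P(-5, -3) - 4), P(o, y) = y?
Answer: 6231/25874 ≈ 0.24082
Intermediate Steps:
V(O) = -56 (V(O) = (2 + 6)*(-3 - 4) = 8*(-7) = -56)
N(T, z) = 159 - 56*T (N(T, z) = -56*T + 159 = 159 - 56*T)
(-7980 - 4482)/(N(105, -47) - 46027) = (-7980 - 4482)/((159 - 56*105) - 46027) = -12462/((159 - 5880) - 46027) = -12462/(-5721 - 46027) = -12462/(-51748) = -12462*(-1/51748) = 6231/25874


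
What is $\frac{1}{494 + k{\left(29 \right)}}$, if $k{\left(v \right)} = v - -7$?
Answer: $\frac{1}{530} \approx 0.0018868$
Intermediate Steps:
$k{\left(v \right)} = 7 + v$ ($k{\left(v \right)} = v + 7 = 7 + v$)
$\frac{1}{494 + k{\left(29 \right)}} = \frac{1}{494 + \left(7 + 29\right)} = \frac{1}{494 + 36} = \frac{1}{530}$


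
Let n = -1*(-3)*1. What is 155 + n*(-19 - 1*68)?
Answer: -106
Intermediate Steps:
n = 3 (n = 3*1 = 3)
155 + n*(-19 - 1*68) = 155 + 3*(-19 - 1*68) = 155 + 3*(-19 - 68) = 155 + 3*(-87) = 155 - 261 = -106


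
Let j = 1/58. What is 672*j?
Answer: 336/29 ≈ 11.586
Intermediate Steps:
j = 1/58 ≈ 0.017241
672*j = 672*(1/58) = 336/29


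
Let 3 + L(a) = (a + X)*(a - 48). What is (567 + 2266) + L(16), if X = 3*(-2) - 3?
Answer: 2606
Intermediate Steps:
X = -9 (X = -6 - 3 = -9)
L(a) = -3 + (-48 + a)*(-9 + a) (L(a) = -3 + (a - 9)*(a - 48) = -3 + (-9 + a)*(-48 + a) = -3 + (-48 + a)*(-9 + a))
(567 + 2266) + L(16) = (567 + 2266) + (429 + 16² - 57*16) = 2833 + (429 + 256 - 912) = 2833 - 227 = 2606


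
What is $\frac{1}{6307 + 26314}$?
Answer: $\frac{1}{32621} \approx 3.0655 \cdot 10^{-5}$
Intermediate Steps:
$\frac{1}{6307 + 26314} = \frac{1}{32621}$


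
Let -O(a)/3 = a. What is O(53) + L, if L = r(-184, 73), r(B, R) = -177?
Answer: -336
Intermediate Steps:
L = -177
O(a) = -3*a
O(53) + L = -3*53 - 177 = -159 - 177 = -336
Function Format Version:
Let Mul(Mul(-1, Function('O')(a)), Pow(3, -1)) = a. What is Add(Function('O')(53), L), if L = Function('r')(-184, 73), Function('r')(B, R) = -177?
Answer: -336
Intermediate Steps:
L = -177
Function('O')(a) = Mul(-3, a)
Add(Function('O')(53), L) = Add(Mul(-3, 53), -177) = Add(-159, -177) = -336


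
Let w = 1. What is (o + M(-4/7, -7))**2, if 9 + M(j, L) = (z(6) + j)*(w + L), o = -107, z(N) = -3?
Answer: 438244/49 ≈ 8943.8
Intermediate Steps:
M(j, L) = -9 + (1 + L)*(-3 + j) (M(j, L) = -9 + (-3 + j)*(1 + L) = -9 + (1 + L)*(-3 + j))
(o + M(-4/7, -7))**2 = (-107 + (-12 - 4/7 - 3*(-7) - (-28)/7))**2 = (-107 + (-12 - 4*1/7 + 21 - (-28)/7))**2 = (-107 + (-12 - 4/7 + 21 - 7*(-4/7)))**2 = (-107 + (-12 - 4/7 + 21 + 4))**2 = (-107 + 87/7)**2 = (-662/7)**2 = 438244/49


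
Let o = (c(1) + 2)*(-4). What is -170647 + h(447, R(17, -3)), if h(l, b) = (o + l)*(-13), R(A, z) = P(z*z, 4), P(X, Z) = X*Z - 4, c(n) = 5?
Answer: -176094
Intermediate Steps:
P(X, Z) = -4 + X*Z
R(A, z) = -4 + 4*z² (R(A, z) = -4 + (z*z)*4 = -4 + z²*4 = -4 + 4*z²)
o = -28 (o = (5 + 2)*(-4) = 7*(-4) = -28)
h(l, b) = 364 - 13*l (h(l, b) = (-28 + l)*(-13) = 364 - 13*l)
-170647 + h(447, R(17, -3)) = -170647 + (364 - 13*447) = -170647 + (364 - 5811) = -170647 - 5447 = -176094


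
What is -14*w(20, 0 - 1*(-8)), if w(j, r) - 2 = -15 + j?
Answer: -98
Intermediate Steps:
w(j, r) = -13 + j (w(j, r) = 2 + (-15 + j) = -13 + j)
-14*w(20, 0 - 1*(-8)) = -14*(-13 + 20) = -14*7 = -98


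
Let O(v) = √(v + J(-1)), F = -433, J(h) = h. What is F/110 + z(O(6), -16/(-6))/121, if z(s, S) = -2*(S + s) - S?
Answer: -4843/1210 - 2*√5/121 ≈ -4.0394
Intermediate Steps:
O(v) = √(-1 + v) (O(v) = √(v - 1) = √(-1 + v))
z(s, S) = -3*S - 2*s (z(s, S) = (-2*S - 2*s) - S = -3*S - 2*s)
F/110 + z(O(6), -16/(-6))/121 = -433/110 + (-(-48)/(-6) - 2*√(-1 + 6))/121 = -433*1/110 + (-(-48)*(-1)/6 - 2*√5)*(1/121) = -433/110 + (-3*8/3 - 2*√5)*(1/121) = -433/110 + (-8 - 2*√5)*(1/121) = -433/110 + (-8/121 - 2*√5/121) = -4843/1210 - 2*√5/121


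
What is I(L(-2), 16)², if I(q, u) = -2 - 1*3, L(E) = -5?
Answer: 25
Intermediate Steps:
I(q, u) = -5 (I(q, u) = -2 - 3 = -5)
I(L(-2), 16)² = (-5)² = 25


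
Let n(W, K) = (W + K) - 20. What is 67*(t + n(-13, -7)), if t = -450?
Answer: -32830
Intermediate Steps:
n(W, K) = -20 + K + W (n(W, K) = (K + W) - 20 = -20 + K + W)
67*(t + n(-13, -7)) = 67*(-450 + (-20 - 7 - 13)) = 67*(-450 - 40) = 67*(-490) = -32830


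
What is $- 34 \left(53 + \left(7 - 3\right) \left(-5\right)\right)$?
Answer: $-1122$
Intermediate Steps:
$- 34 \left(53 + \left(7 - 3\right) \left(-5\right)\right) = - 34 \left(53 + 4 \left(-5\right)\right) = - 34 \left(53 - 20\right) = \left(-34\right) 33 = -1122$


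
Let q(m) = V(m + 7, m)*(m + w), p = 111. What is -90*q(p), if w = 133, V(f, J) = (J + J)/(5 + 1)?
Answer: -812520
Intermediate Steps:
V(f, J) = J/3 (V(f, J) = (2*J)/6 = (2*J)*(⅙) = J/3)
q(m) = m*(133 + m)/3 (q(m) = (m/3)*(m + 133) = (m/3)*(133 + m) = m*(133 + m)/3)
-90*q(p) = -30*111*(133 + 111) = -30*111*244 = -90*9028 = -812520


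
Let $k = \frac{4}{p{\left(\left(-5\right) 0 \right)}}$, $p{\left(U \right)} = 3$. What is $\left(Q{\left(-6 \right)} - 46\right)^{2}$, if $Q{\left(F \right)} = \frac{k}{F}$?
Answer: $\frac{173056}{81} \approx 2136.5$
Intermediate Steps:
$k = \frac{4}{3} \approx 1.3333$
$Q{\left(F \right)} = \frac{4}{3 F}$
$\left(Q{\left(-6 \right)} - 46\right)^{2} = \left(\frac{4}{3 \left(-6\right)} - 46\right)^{2} = \left(\frac{4}{3} \left(- \frac{1}{6}\right) - 46\right)^{2} = \left(- \frac{2}{9} - 46\right)^{2} = \left(- \frac{416}{9}\right)^{2} = \frac{173056}{81}$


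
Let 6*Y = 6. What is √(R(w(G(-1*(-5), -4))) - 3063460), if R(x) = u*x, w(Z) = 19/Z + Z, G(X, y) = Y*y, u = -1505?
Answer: 3*I*√1355685/2 ≈ 1746.5*I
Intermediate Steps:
Y = 1 (Y = (⅙)*6 = 1)
G(X, y) = y (G(X, y) = 1*y = y)
w(Z) = Z + 19/Z
R(x) = -1505*x
√(R(w(G(-1*(-5), -4))) - 3063460) = √(-1505*(-4 + 19/(-4)) - 3063460) = √(-1505*(-4 + 19*(-¼)) - 3063460) = √(-1505*(-4 - 19/4) - 3063460) = √(-1505*(-35/4) - 3063460) = √(52675/4 - 3063460) = √(-12201165/4) = 3*I*√1355685/2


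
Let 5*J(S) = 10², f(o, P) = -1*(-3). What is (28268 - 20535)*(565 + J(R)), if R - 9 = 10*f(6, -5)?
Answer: 4523805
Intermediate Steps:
f(o, P) = 3
R = 39 (R = 9 + 10*3 = 9 + 30 = 39)
J(S) = 20 (J(S) = (⅕)*10² = (⅕)*100 = 20)
(28268 - 20535)*(565 + J(R)) = (28268 - 20535)*(565 + 20) = 7733*585 = 4523805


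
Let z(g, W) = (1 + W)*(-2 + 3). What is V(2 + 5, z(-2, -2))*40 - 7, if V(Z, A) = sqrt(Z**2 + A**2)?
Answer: -7 + 200*sqrt(2) ≈ 275.84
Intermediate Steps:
z(g, W) = 1 + W (z(g, W) = (1 + W)*1 = 1 + W)
V(Z, A) = sqrt(A**2 + Z**2)
V(2 + 5, z(-2, -2))*40 - 7 = sqrt((1 - 2)**2 + (2 + 5)**2)*40 - 7 = sqrt((-1)**2 + 7**2)*40 - 7 = sqrt(1 + 49)*40 - 7 = sqrt(50)*40 - 7 = (5*sqrt(2))*40 - 7 = 200*sqrt(2) - 7 = -7 + 200*sqrt(2)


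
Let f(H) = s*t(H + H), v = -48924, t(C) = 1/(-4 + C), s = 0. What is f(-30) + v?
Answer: -48924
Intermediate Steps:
f(H) = 0 (f(H) = 0/(-4 + (H + H)) = 0/(-4 + 2*H) = 0)
f(-30) + v = 0 - 48924 = -48924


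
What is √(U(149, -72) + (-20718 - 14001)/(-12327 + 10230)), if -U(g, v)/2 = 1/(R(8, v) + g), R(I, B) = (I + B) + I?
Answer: √7763937693/21669 ≈ 4.0663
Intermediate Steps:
R(I, B) = B + 2*I (R(I, B) = (B + I) + I = B + 2*I)
U(g, v) = -2/(16 + g + v) (U(g, v) = -2/((v + 2*8) + g) = -2/((v + 16) + g) = -2/((16 + v) + g) = -2/(16 + g + v))
√(U(149, -72) + (-20718 - 14001)/(-12327 + 10230)) = √(-2/(16 + 149 - 72) + (-20718 - 14001)/(-12327 + 10230)) = √(-2/93 - 34719/(-2097)) = √(-2*1/93 - 34719*(-1/2097)) = √(-2/93 + 11573/699) = √(358297/21669) = √7763937693/21669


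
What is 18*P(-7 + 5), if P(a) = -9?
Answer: -162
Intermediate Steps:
18*P(-7 + 5) = 18*(-9) = -162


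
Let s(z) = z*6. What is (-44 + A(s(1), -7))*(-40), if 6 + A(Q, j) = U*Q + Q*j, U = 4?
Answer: 2720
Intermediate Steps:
s(z) = 6*z
A(Q, j) = -6 + 4*Q + Q*j (A(Q, j) = -6 + (4*Q + Q*j) = -6 + 4*Q + Q*j)
(-44 + A(s(1), -7))*(-40) = (-44 + (-6 + 4*(6*1) + (6*1)*(-7)))*(-40) = (-44 + (-6 + 4*6 + 6*(-7)))*(-40) = (-44 + (-6 + 24 - 42))*(-40) = (-44 - 24)*(-40) = -68*(-40) = 2720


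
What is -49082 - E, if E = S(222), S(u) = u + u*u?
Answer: -98588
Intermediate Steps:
S(u) = u + u**2
E = 49506 (E = 222*(1 + 222) = 222*223 = 49506)
-49082 - E = -49082 - 1*49506 = -49082 - 49506 = -98588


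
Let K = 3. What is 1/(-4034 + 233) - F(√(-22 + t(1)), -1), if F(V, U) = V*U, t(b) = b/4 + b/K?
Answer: -1/3801 + I*√771/6 ≈ -0.00026309 + 4.6278*I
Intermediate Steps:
t(b) = 7*b/12 (t(b) = b/4 + b/3 = 7*b/12)
F(V, U) = U*V
1/(-4034 + 233) - F(√(-22 + t(1)), -1) = 1/(-4034 + 233) - (-1)*√(-22 + (7/12)*1) = 1/(-3801) - (-1)*√(-22 + 7/12) = -1/3801 - (-1)*√(-257/12) = -1/3801 - (-1)*I*√771/6 = -1/3801 + I*√771/6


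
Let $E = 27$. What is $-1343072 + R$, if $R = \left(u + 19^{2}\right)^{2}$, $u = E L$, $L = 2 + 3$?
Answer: $-1097056$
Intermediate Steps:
$L = 5$
$u = 135$ ($u = 27 \cdot 5 = 135$)
$R = 246016$ ($R = \left(135 + 19^{2}\right)^{2} = \left(135 + 361\right)^{2} = 496^{2} = 246016$)
$-1343072 + R = -1343072 + 246016 = -1097056$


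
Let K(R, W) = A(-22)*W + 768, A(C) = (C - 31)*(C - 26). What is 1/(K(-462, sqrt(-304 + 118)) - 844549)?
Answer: -843781/713170156057 - 2544*I*sqrt(186)/713170156057 ≈ -1.1831e-6 - 4.865e-8*I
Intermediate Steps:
A(C) = (-31 + C)*(-26 + C)
K(R, W) = 768 + 2544*W (K(R, W) = (806 + (-22)**2 - 57*(-22))*W + 768 = (806 + 484 + 1254)*W + 768 = 2544*W + 768 = 768 + 2544*W)
1/(K(-462, sqrt(-304 + 118)) - 844549) = 1/((768 + 2544*sqrt(-304 + 118)) - 844549) = 1/((768 + 2544*sqrt(-186)) - 844549) = 1/((768 + 2544*(I*sqrt(186))) - 844549) = 1/((768 + 2544*I*sqrt(186)) - 844549) = 1/(-843781 + 2544*I*sqrt(186))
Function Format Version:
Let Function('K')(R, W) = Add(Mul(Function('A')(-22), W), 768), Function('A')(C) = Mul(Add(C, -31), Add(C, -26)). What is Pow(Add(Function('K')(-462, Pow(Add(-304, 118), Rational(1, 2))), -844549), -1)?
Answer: Add(Rational(-843781, 713170156057), Mul(Rational(-2544, 713170156057), I, Pow(186, Rational(1, 2)))) ≈ Add(-1.1831e-6, Mul(-4.8650e-8, I))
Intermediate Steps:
Function('A')(C) = Mul(Add(-31, C), Add(-26, C))
Function('K')(R, W) = Add(768, Mul(2544, W)) (Function('K')(R, W) = Add(Mul(Add(806, Pow(-22, 2), Mul(-57, -22)), W), 768) = Add(Mul(Add(806, 484, 1254), W), 768) = Add(Mul(2544, W), 768) = Add(768, Mul(2544, W)))
Pow(Add(Function('K')(-462, Pow(Add(-304, 118), Rational(1, 2))), -844549), -1) = Pow(Add(Add(768, Mul(2544, Pow(Add(-304, 118), Rational(1, 2)))), -844549), -1) = Pow(Add(Add(768, Mul(2544, Pow(-186, Rational(1, 2)))), -844549), -1) = Pow(Add(Add(768, Mul(2544, Mul(I, Pow(186, Rational(1, 2))))), -844549), -1) = Pow(Add(Add(768, Mul(2544, I, Pow(186, Rational(1, 2)))), -844549), -1) = Pow(Add(-843781, Mul(2544, I, Pow(186, Rational(1, 2)))), -1)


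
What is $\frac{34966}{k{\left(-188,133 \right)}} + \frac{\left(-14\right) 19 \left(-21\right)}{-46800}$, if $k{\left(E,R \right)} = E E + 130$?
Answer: $\frac{119854253}{138348600} \approx 0.86632$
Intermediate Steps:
$k{\left(E,R \right)} = 130 + E^{2}$ ($k{\left(E,R \right)} = E^{2} + 130 = 130 + E^{2}$)
$\frac{34966}{k{\left(-188,133 \right)}} + \frac{\left(-14\right) 19 \left(-21\right)}{-46800} = \frac{34966}{130 + \left(-188\right)^{2}} + \frac{\left(-14\right) 19 \left(-21\right)}{-46800} = \frac{34966}{130 + 35344} + \left(-266\right) \left(-21\right) \left(- \frac{1}{46800}\right) = \frac{34966}{35474} + 5586 \left(- \frac{1}{46800}\right) = 34966 \cdot \frac{1}{35474} - \frac{931}{7800} = \frac{17483}{17737} - \frac{931}{7800} = \frac{119854253}{138348600}$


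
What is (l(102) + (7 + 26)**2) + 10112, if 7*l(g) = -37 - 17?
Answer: 78353/7 ≈ 11193.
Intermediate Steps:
l(g) = -54/7 (l(g) = (-37 - 17)/7 = (1/7)*(-54) = -54/7)
(l(102) + (7 + 26)**2) + 10112 = (-54/7 + (7 + 26)**2) + 10112 = (-54/7 + 33**2) + 10112 = (-54/7 + 1089) + 10112 = 7569/7 + 10112 = 78353/7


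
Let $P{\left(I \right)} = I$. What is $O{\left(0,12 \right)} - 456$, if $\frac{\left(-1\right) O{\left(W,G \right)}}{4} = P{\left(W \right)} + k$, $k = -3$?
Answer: $-444$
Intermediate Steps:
$O{\left(W,G \right)} = 12 - 4 W$ ($O{\left(W,G \right)} = - 4 \left(W - 3\right) = - 4 \left(-3 + W\right) = 12 - 4 W$)
$O{\left(0,12 \right)} - 456 = \left(12 - 0\right) - 456 = \left(12 + 0\right) - 456 = 12 - 456 = -444$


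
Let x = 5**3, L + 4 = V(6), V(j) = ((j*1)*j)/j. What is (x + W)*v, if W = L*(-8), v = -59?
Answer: -6431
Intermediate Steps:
V(j) = j (V(j) = (j*j)/j = j**2/j = j)
L = 2 (L = -4 + 6 = 2)
W = -16 (W = 2*(-8) = -16)
x = 125
(x + W)*v = (125 - 16)*(-59) = 109*(-59) = -6431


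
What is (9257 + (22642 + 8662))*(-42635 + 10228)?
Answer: -1314460327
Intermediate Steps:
(9257 + (22642 + 8662))*(-42635 + 10228) = (9257 + 31304)*(-32407) = 40561*(-32407) = -1314460327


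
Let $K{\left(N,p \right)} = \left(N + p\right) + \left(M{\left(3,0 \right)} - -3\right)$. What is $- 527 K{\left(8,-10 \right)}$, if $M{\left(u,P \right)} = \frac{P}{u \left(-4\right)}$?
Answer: $-527$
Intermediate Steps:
$M{\left(u,P \right)} = - \frac{P}{4 u}$ ($M{\left(u,P \right)} = \frac{P}{\left(-4\right) u} = P \left(- \frac{1}{4 u}\right) = - \frac{P}{4 u}$)
$K{\left(N,p \right)} = 3 + N + p$ ($K{\left(N,p \right)} = \left(N + p\right) - \left(-3 + \frac{0}{3}\right) = \left(N + p\right) + \left(\left(- \frac{1}{4}\right) 0 \cdot \frac{1}{3} + 3\right) = \left(N + p\right) + \left(0 + 3\right) = \left(N + p\right) + 3 = 3 + N + p$)
$- 527 K{\left(8,-10 \right)} = - 527 \left(3 + 8 - 10\right) = \left(-527\right) 1 = -527$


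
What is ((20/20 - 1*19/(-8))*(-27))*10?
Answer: -3645/4 ≈ -911.25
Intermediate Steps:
((20/20 - 1*19/(-8))*(-27))*10 = ((20*(1/20) - 19*(-⅛))*(-27))*10 = ((1 + 19/8)*(-27))*10 = ((27/8)*(-27))*10 = -729/8*10 = -3645/4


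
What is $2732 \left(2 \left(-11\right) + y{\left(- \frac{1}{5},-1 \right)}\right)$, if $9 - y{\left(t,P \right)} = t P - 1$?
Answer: $- \frac{166652}{5} \approx -33330.0$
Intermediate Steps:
$y{\left(t,P \right)} = 10 - P t$ ($y{\left(t,P \right)} = 9 - \left(t P - 1\right) = 9 - \left(P t - 1\right) = 9 - \left(-1 + P t\right) = 10 - P t$)
$2732 \left(2 \left(-11\right) + y{\left(- \frac{1}{5},-1 \right)}\right) = 2732 \left(2 \left(-11\right) + \left(10 - - \frac{-1}{5}\right)\right) = 2732 \left(-22 + \left(10 - - \frac{-1}{5}\right)\right) = 2732 \left(-22 + \left(10 - \left(-1\right) \left(- \frac{1}{5}\right)\right)\right) = 2732 \left(-22 + \left(10 - \frac{1}{5}\right)\right) = 2732 \left(-22 + \frac{49}{5}\right) = 2732 \left(- \frac{61}{5}\right) = - \frac{166652}{5}$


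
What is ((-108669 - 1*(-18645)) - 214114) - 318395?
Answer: -622533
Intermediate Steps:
((-108669 - 1*(-18645)) - 214114) - 318395 = ((-108669 + 18645) - 214114) - 318395 = (-90024 - 214114) - 318395 = -304138 - 318395 = -622533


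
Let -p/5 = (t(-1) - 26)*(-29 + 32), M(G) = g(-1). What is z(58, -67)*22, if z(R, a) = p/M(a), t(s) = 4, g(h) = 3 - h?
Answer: 1815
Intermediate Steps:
M(G) = 4 (M(G) = 3 - 1*(-1) = 3 + 1 = 4)
p = 330 (p = -5*(4 - 26)*(-29 + 32) = -(-110)*3 = -5*(-66) = 330)
z(R, a) = 165/2 (z(R, a) = 330/4 = 330*(1/4) = 165/2)
z(58, -67)*22 = (165/2)*22 = 1815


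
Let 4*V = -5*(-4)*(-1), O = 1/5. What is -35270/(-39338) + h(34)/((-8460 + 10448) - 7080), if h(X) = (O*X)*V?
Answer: 45233083/50077274 ≈ 0.90327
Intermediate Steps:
O = ⅕ ≈ 0.20000
V = -5 (V = (-5*(-4)*(-1))/4 = (20*(-1))/4 = (¼)*(-20) = -5)
h(X) = -X (h(X) = (X/5)*(-5) = -X)
-35270/(-39338) + h(34)/((-8460 + 10448) - 7080) = -35270/(-39338) + (-1*34)/((-8460 + 10448) - 7080) = -35270*(-1/39338) - 34/(1988 - 7080) = 17635/19669 - 34/(-5092) = 17635/19669 - 34*(-1/5092) = 17635/19669 + 17/2546 = 45233083/50077274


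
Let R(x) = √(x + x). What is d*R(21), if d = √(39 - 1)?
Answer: 2*√399 ≈ 39.950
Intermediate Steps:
R(x) = √2*√x (R(x) = √(2*x) = √2*√x)
d = √38 ≈ 6.1644
d*R(21) = √38*(√2*√21) = √38*√42 = 2*√399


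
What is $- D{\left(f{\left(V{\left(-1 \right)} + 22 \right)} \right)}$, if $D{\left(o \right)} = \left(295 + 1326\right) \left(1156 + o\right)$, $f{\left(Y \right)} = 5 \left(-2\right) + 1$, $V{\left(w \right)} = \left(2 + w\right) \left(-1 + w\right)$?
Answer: $-1859287$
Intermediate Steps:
$V{\left(w \right)} = \left(-1 + w\right) \left(2 + w\right)$
$f{\left(Y \right)} = -9$ ($f{\left(Y \right)} = -10 + 1 = -9$)
$D{\left(o \right)} = 1873876 + 1621 o$ ($D{\left(o \right)} = 1621 \left(1156 + o\right) = 1873876 + 1621 o$)
$- D{\left(f{\left(V{\left(-1 \right)} + 22 \right)} \right)} = - (1873876 + 1621 \left(-9\right)) = - (1873876 - 14589) = \left(-1\right) 1859287 = -1859287$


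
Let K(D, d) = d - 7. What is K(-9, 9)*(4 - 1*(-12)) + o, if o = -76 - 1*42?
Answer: -86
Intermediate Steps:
o = -118 (o = -76 - 42 = -118)
K(D, d) = -7 + d
K(-9, 9)*(4 - 1*(-12)) + o = (-7 + 9)*(4 - 1*(-12)) - 118 = 2*(4 + 12) - 118 = 2*16 - 118 = 32 - 118 = -86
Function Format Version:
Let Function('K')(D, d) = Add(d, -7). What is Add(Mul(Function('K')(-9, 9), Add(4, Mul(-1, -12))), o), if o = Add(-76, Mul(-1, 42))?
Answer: -86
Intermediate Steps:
o = -118 (o = Add(-76, -42) = -118)
Function('K')(D, d) = Add(-7, d)
Add(Mul(Function('K')(-9, 9), Add(4, Mul(-1, -12))), o) = Add(Mul(Add(-7, 9), Add(4, Mul(-1, -12))), -118) = Add(Mul(2, Add(4, 12)), -118) = Add(Mul(2, 16), -118) = Add(32, -118) = -86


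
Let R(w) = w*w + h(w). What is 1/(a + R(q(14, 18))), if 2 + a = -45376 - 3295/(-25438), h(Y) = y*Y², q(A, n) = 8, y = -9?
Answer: -25438/1167346525 ≈ -2.1791e-5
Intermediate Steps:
h(Y) = -9*Y²
a = -1154322269/25438 (a = -2 + (-45376 - 3295/(-25438)) = -2 + (-45376 - 3295*(-1)/25438) = -2 + (-45376 - 1*(-3295/25438)) = -2 + (-45376 + 3295/25438) = -2 - 1154271393/25438 = -1154322269/25438 ≈ -45378.)
R(w) = -8*w² (R(w) = w*w - 9*w² = w² - 9*w² = -8*w²)
1/(a + R(q(14, 18))) = 1/(-1154322269/25438 - 8*8²) = 1/(-1154322269/25438 - 8*64) = 1/(-1154322269/25438 - 512) = 1/(-1167346525/25438) = -25438/1167346525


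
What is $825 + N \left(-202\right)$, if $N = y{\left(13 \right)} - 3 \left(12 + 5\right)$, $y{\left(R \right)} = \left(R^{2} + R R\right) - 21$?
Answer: $-52907$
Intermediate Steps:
$y{\left(R \right)} = -21 + 2 R^{2}$ ($y{\left(R \right)} = \left(R^{2} + R^{2}\right) - 21 = 2 R^{2} - 21 = -21 + 2 R^{2}$)
$N = 266$ ($N = \left(-21 + 2 \cdot 13^{2}\right) - 3 \left(12 + 5\right) = \left(-21 + 2 \cdot 169\right) - 3 \cdot 17 = \left(-21 + 338\right) - 51 = 317 - 51 = 266$)
$825 + N \left(-202\right) = 825 + 266 \left(-202\right) = 825 - 53732 = -52907$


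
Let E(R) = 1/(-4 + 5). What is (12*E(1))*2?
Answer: 24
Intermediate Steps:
E(R) = 1 (E(R) = 1/1 = 1)
(12*E(1))*2 = (12*1)*2 = 12*2 = 24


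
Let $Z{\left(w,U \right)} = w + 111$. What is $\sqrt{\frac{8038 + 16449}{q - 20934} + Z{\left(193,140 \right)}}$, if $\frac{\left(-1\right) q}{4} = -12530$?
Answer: $\frac{3 \sqrt{28852082974}}{29186} \approx 17.46$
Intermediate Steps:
$Z{\left(w,U \right)} = 111 + w$
$q = 50120$ ($q = \left(-4\right) \left(-12530\right) = 50120$)
$\sqrt{\frac{8038 + 16449}{q - 20934} + Z{\left(193,140 \right)}} = \sqrt{\frac{8038 + 16449}{50120 - 20934} + \left(111 + 193\right)} = \sqrt{\frac{24487}{29186} + 304} = \sqrt{\frac{8897031}{29186}} = \frac{3 \sqrt{28852082974}}{29186}$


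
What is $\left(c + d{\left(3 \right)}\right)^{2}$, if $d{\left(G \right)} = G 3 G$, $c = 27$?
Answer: $2916$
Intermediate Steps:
$d{\left(G \right)} = 3 G^{2}$ ($d{\left(G \right)} = 3 G G = 3 G^{2}$)
$\left(c + d{\left(3 \right)}\right)^{2} = \left(27 + 3 \cdot 3^{2}\right)^{2} = \left(27 + 3 \cdot 9\right)^{2} = \left(27 + 27\right)^{2} = 54^{2} = 2916$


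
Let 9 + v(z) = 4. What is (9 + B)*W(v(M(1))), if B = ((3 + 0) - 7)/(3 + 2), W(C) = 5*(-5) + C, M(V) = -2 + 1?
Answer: -246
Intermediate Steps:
M(V) = -1
v(z) = -5 (v(z) = -9 + 4 = -5)
W(C) = -25 + C
B = -⅘ (B = (3 - 7)/5 = -4*⅕ = -⅘ ≈ -0.80000)
(9 + B)*W(v(M(1))) = (9 - ⅘)*(-25 - 5) = (41/5)*(-30) = -246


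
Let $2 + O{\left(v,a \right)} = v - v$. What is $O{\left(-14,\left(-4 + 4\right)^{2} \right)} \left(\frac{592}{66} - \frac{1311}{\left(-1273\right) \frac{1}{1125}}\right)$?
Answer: $- \frac{5162914}{2211} \approx -2335.1$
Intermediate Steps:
$O{\left(v,a \right)} = -2$ ($O{\left(v,a \right)} = -2 + \left(v - v\right) = -2 + 0 = -2$)
$O{\left(-14,\left(-4 + 4\right)^{2} \right)} \left(\frac{592}{66} - \frac{1311}{\left(-1273\right) \frac{1}{1125}}\right) = - 2 \left(\frac{592}{66} - \frac{1311}{\left(-1273\right) \frac{1}{1125}}\right) = - 2 \left(592 \cdot \frac{1}{66} - \frac{1311}{\left(-1273\right) \frac{1}{1125}}\right) = - 2 \left(\frac{296}{33} - \frac{1311}{- \frac{1273}{1125}}\right) = - 2 \left(\frac{296}{33} - - \frac{77625}{67}\right) = - 2 \left(\frac{296}{33} + \frac{77625}{67}\right) = \left(-2\right) \frac{2581457}{2211} = - \frac{5162914}{2211}$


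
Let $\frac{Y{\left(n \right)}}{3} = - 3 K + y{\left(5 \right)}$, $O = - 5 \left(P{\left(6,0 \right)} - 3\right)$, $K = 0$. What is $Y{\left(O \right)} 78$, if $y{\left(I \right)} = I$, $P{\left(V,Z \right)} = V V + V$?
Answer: $1170$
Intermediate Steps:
$P{\left(V,Z \right)} = V + V^{2}$ ($P{\left(V,Z \right)} = V^{2} + V = V + V^{2}$)
$O = -195$ ($O = - 5 \left(6 \left(1 + 6\right) - 3\right) = - 5 \left(6 \cdot 7 - 3\right) = - 5 \left(42 - 3\right) = \left(-5\right) 39 = -195$)
$Y{\left(n \right)} = 15$ ($Y{\left(n \right)} = 3 \left(\left(-3\right) 0 + 5\right) = 3 \left(0 + 5\right) = 3 \cdot 5 = 15$)
$Y{\left(O \right)} 78 = 15 \cdot 78 = 1170$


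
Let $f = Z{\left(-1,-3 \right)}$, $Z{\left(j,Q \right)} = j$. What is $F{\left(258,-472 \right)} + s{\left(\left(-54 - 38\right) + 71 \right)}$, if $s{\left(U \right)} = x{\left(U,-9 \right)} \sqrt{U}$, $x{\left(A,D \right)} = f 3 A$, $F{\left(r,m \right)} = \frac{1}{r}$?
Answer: $\frac{1}{258} + 63 i \sqrt{21} \approx 0.003876 + 288.7 i$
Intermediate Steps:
$f = -1$
$x{\left(A,D \right)} = - 3 A$ ($x{\left(A,D \right)} = \left(-1\right) 3 A = - 3 A$)
$s{\left(U \right)} = - 3 U^{\frac{3}{2}}$ ($s{\left(U \right)} = - 3 U \sqrt{U} = - 3 U^{\frac{3}{2}}$)
$F{\left(258,-472 \right)} + s{\left(\left(-54 - 38\right) + 71 \right)} = \frac{1}{258} - 3 \left(\left(-54 - 38\right) + 71\right)^{\frac{3}{2}} = \frac{1}{258} - 3 \left(-92 + 71\right)^{\frac{3}{2}} = \frac{1}{258} - 3 \left(-21\right)^{\frac{3}{2}} = \frac{1}{258} - 3 \left(- 21 i \sqrt{21}\right) = \frac{1}{258} + 63 i \sqrt{21}$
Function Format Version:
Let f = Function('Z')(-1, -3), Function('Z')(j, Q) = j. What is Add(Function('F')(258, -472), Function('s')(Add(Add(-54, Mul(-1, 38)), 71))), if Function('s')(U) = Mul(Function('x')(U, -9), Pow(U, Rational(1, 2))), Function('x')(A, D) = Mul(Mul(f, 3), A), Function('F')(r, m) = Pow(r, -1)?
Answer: Add(Rational(1, 258), Mul(63, I, Pow(21, Rational(1, 2)))) ≈ Add(0.0038760, Mul(288.70, I))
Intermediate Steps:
f = -1
Function('x')(A, D) = Mul(-3, A) (Function('x')(A, D) = Mul(Mul(-1, 3), A) = Mul(-3, A))
Function('s')(U) = Mul(-3, Pow(U, Rational(3, 2))) (Function('s')(U) = Mul(Mul(-3, U), Pow(U, Rational(1, 2))) = Mul(-3, Pow(U, Rational(3, 2))))
Add(Function('F')(258, -472), Function('s')(Add(Add(-54, Mul(-1, 38)), 71))) = Add(Pow(258, -1), Mul(-3, Pow(Add(Add(-54, Mul(-1, 38)), 71), Rational(3, 2)))) = Add(Rational(1, 258), Mul(-3, Pow(Add(Add(-54, -38), 71), Rational(3, 2)))) = Add(Rational(1, 258), Mul(-3, Pow(Add(-92, 71), Rational(3, 2)))) = Add(Rational(1, 258), Mul(-3, Pow(-21, Rational(3, 2)))) = Add(Rational(1, 258), Mul(-3, Mul(-21, I, Pow(21, Rational(1, 2))))) = Add(Rational(1, 258), Mul(63, I, Pow(21, Rational(1, 2))))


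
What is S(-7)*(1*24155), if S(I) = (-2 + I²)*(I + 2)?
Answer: -5676425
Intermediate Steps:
S(I) = (-2 + I²)*(2 + I)
S(-7)*(1*24155) = (-4 + (-7)³ - 2*(-7) + 2*(-7)²)*(1*24155) = (-4 - 343 + 14 + 2*49)*24155 = (-4 - 343 + 14 + 98)*24155 = -235*24155 = -5676425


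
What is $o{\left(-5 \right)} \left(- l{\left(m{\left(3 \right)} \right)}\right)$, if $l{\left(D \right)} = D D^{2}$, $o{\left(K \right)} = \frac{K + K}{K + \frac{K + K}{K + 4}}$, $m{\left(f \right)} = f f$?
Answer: $1458$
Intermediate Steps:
$m{\left(f \right)} = f^{2}$
$o{\left(K \right)} = \frac{2 K}{K + \frac{2 K}{4 + K}}$
$l{\left(D \right)} = D^{3}$
$o{\left(-5 \right)} \left(- l{\left(m{\left(3 \right)} \right)}\right) = \frac{2 \left(4 - 5\right)}{6 - 5} \left(- \left(3^{2}\right)^{3}\right) = 2 \cdot 1^{-1} \left(-1\right) \left(- 9^{3}\right) = 2 \cdot 1 \left(-1\right) \left(\left(-1\right) 729\right) = \left(-2\right) \left(-729\right) = 1458$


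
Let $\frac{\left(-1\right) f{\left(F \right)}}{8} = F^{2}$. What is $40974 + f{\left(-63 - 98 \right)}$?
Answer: $-166394$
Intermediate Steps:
$f{\left(F \right)} = - 8 F^{2}$
$40974 + f{\left(-63 - 98 \right)} = 40974 - 8 \left(-63 - 98\right)^{2} = 40974 - 8 \left(-161\right)^{2} = 40974 - 207368 = -166394$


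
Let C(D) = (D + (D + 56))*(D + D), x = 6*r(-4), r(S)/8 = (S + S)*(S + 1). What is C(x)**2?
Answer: 29565753753600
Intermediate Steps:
r(S) = 16*S*(1 + S) (r(S) = 8*((S + S)*(S + 1)) = 8*((2*S)*(1 + S)) = 8*(2*S*(1 + S)) = 16*S*(1 + S))
x = 1152 (x = 6*(16*(-4)*(1 - 4)) = 6*(16*(-4)*(-3)) = 6*192 = 1152)
C(D) = 2*D*(56 + 2*D) (C(D) = (D + (56 + D))*(2*D) = (56 + 2*D)*(2*D) = 2*D*(56 + 2*D))
C(x)**2 = (4*1152*(28 + 1152))**2 = (4*1152*1180)**2 = 5437440**2 = 29565753753600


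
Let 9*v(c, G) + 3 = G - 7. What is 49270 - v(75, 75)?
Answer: 443365/9 ≈ 49263.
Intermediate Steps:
v(c, G) = -10/9 + G/9 (v(c, G) = -1/3 + (G - 7)/9 = -1/3 + (-7 + G)/9 = -1/3 + (-7/9 + G/9) = -10/9 + G/9)
49270 - v(75, 75) = 49270 - (-10/9 + (1/9)*75) = 49270 - (-10/9 + 25/3) = 49270 - 1*65/9 = 49270 - 65/9 = 443365/9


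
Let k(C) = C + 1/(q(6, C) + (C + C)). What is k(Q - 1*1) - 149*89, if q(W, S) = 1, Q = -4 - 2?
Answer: -172485/13 ≈ -13268.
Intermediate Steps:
Q = -6
k(C) = C + 1/(1 + 2*C) (k(C) = C + 1/(1 + (C + C)) = C + 1/(1 + 2*C))
k(Q - 1*1) - 149*89 = (1 + (-6 - 1*1) + 2*(-6 - 1*1)²)/(1 + 2*(-6 - 1*1)) - 149*89 = (1 + (-6 - 1) + 2*(-6 - 1)²)/(1 + 2*(-6 - 1)) - 13261 = (1 - 7 + 2*(-7)²)/(1 + 2*(-7)) - 13261 = (1 - 7 + 2*49)/(1 - 14) - 13261 = (1 - 7 + 98)/(-13) - 13261 = -1/13*92 - 13261 = -92/13 - 13261 = -172485/13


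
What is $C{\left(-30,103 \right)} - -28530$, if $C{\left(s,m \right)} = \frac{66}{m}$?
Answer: $\frac{2938656}{103} \approx 28531.0$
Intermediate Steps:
$C{\left(-30,103 \right)} - -28530 = \frac{66}{103} - -28530 = 66 \cdot \frac{1}{103} + 28530 = \frac{66}{103} + 28530 = \frac{2938656}{103}$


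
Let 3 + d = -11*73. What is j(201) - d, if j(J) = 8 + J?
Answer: 1015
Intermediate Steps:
d = -806 (d = -3 - 11*73 = -3 - 803 = -806)
j(201) - d = (8 + 201) - 1*(-806) = 209 + 806 = 1015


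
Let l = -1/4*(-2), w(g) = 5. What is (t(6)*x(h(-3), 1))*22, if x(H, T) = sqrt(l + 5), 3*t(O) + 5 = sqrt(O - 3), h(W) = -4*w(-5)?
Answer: 11*sqrt(22)*(-5 + sqrt(3))/3 ≈ -56.203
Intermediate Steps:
l = 1/2 (l = -1*1/4*(-2) = -1/4*(-2) = 1/2 ≈ 0.50000)
h(W) = -20 (h(W) = -4*5 = -20)
t(O) = -5/3 + sqrt(-3 + O)/3 (t(O) = -5/3 + sqrt(O - 3)/3 = -5/3 + sqrt(-3 + O)/3)
x(H, T) = sqrt(22)/2 (x(H, T) = sqrt(1/2 + 5) = sqrt(11/2) = sqrt(22)/2)
(t(6)*x(h(-3), 1))*22 = ((-5/3 + sqrt(-3 + 6)/3)*(sqrt(22)/2))*22 = ((-5/3 + sqrt(3)/3)*(sqrt(22)/2))*22 = (sqrt(22)*(-5/3 + sqrt(3)/3)/2)*22 = 11*sqrt(22)*(-5/3 + sqrt(3)/3)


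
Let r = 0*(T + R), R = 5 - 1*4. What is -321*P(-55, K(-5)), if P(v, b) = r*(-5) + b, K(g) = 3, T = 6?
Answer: -963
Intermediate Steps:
R = 1 (R = 5 - 4 = 1)
r = 0 (r = 0*(6 + 1) = 0*7 = 0)
P(v, b) = b (P(v, b) = 0*(-5) + b = 0 + b = b)
-321*P(-55, K(-5)) = -321*3 = -963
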